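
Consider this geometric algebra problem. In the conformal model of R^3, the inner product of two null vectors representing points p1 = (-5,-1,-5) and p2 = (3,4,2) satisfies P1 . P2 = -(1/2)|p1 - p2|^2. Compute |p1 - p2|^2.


p1 - p2 = (-8, -5, -7)
|p1 - p2|^2 = (-8)^2 + (-5)^2 + (-7)^2
= 64 + 25 + 49
= 138


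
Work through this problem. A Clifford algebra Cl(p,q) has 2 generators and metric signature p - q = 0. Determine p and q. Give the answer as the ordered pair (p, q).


We need p + q = 2 and p - q = 0.
Adding: 2p = 2 + 0 = 2, so p = 1.
Then q = 2 - 1 = 1.
(p, q) = (1, 1)


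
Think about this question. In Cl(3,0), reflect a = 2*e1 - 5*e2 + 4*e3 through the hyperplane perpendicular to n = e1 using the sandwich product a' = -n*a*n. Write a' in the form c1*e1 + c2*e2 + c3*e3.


Reflection formula: a' = -n*a*n, with n = e1 (unit vector, n^2 = 1).
For reflection through hyperplane perp to e1:
The component along e1 flips sign, others stay.
a = (2, -5, 4)
a' = (-2, -5, 4)
a' = -2*e1 - 5*e2 + 4*e3


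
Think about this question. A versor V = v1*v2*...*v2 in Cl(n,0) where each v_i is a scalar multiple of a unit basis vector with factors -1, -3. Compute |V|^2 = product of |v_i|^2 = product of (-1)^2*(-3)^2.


Each vector v_i has |v_i|^2 = s_i^2
Squared scales: (-1)^2 = 1, (-3)^2 = 9
|V|^2 = 1 * 9
= 9


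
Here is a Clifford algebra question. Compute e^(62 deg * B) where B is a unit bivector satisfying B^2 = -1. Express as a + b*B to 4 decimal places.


For a unit bivector B with B^2 = -1, the exponential series gives
e^(theta*B) = cos(theta) + sin(theta)*B (the GA analogue of Euler's formula).
theta = 62 degrees = 1.082104 rad
cos(62 deg) = 0.4695
sin(62 deg) = 0.8829
exp(theta*B) = 0.4695 + 0.8829*B


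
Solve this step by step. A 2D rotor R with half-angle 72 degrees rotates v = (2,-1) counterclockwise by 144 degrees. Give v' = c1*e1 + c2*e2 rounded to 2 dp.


Rotor R = cos(72deg) - sin(72deg)*e12
Rotation angle theta = 2 * 72 = 144 degrees
v' = R*v*~R rotates v by theta.
cos(144deg) = -0.8090, sin(144deg) = 0.5878
v'_1 = 2*cos(144deg) - (-1)*sin(144deg)
= 2*(-0.8090) - (-1)*0.5878
= -1.03
v'_2 = 2*sin(144deg) + (-1)*cos(144deg)
= 2*0.5878 + (-1)*(-0.8090)
= 1.98
v' = -1.03*e1 + 1.98*e2


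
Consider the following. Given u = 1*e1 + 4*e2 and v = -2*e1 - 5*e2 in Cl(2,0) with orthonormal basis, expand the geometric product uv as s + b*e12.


Expand: (1*e1 + 4*e2)(-2*e1 - 5*e2)
= 1*(-2)*e1e1 + 1*(-5)*e1e2 + 4*(-2)*e2e1 + 4*(-5)*e2e2
Using e1^2 = e2^2 = 1, e2e1 = -e1e2:
Scalar part s = 1*(-2) + 4*(-5) = -2 + (-20) = -22
Bivector part b = 1*(-5) - 4*(-2) = -5 - (-8) = 3
uv = -22 + 3*e12


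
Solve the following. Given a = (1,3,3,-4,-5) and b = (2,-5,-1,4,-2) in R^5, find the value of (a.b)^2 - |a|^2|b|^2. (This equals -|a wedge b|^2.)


a . b = 1*2 + 3*(-5) + 3*(-1) + (-4)*4 + (-5)*(-2)
= 2 + (-15) + (-3) + (-16) + 10 = -22
|a|^2 = 1^2 + 3^2 + 3^2 + (-4)^2 + (-5)^2 = 60
|b|^2 = 2^2 + (-5)^2 + (-1)^2 + 4^2 + (-2)^2 = 50
(a.b)^2 = (-22)^2 = 484
|a|^2 * |b|^2 = 60 * 50 = 3000
Result = 484 - 3000 = -2516


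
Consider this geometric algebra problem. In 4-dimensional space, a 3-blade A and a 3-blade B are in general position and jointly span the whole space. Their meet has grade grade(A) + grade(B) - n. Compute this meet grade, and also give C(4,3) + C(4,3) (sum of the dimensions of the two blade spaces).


Meet grade = grade(A) + grade(B) - n
= 3 + 3 - 4 = 2
C(4,3) = 4
C(4,3) = 4
dim_A + dim_B = 4 + 4 = 8


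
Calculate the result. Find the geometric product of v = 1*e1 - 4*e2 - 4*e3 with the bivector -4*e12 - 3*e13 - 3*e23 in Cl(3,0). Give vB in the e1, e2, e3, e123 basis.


vB has grade-1 (vector) and grade-3 (trivector) parts: vB = (v _| B) + (v ^ B).
Vector part <vB>_1:
  e1: -v2*b12 - v3*b13 = -(-4)*(-4) - (-4)*(-3) = -28
  e2: v1*b12 - v3*b23 = (1)*(-4) - (-4)*(-3) = -16
  e3: v1*b13 + v2*b23 = (1)*(-3) + (-4)*(-3) = 9
Trivector part <vB>_3:
  e123: v1*b23 - v2*b13 + v3*b12 = (1)*(-3) - (-4)*(-3) + (-4)*(-4) = 1
vB = -28*e1 - 16*e2 + 9*e3 + 1*e123


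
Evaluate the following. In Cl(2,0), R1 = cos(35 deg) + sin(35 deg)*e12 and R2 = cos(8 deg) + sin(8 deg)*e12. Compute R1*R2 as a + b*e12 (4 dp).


Same-plane rotors commute and their half-angles add:
R1*R2 = cos(a1 + a2) + sin(a1 + a2)*e12.
a1 + a2 = 35 + 8 = 43 deg
cos(43 deg) = 0.7314
sin(43 deg) = 0.6820
R1*R2 = 0.7314 + 0.6820*e12


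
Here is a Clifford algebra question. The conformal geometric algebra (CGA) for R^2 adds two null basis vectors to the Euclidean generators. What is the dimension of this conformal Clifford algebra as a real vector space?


The conformal model of R^2 uses Cl(3,1): the 2 Euclidean generators plus two extra orthogonal generators e+ (e+^2 = +1) and e- (e-^2 = -1), from which the null vectors e0, einf are built.
Number of generators m = 2 + 2 = 4.
dim Cl(p,q) = 2^m = 2^4 = 16


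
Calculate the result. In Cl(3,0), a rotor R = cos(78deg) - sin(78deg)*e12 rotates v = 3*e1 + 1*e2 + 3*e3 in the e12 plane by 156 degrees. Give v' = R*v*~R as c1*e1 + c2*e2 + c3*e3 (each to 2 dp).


Rotor R = cos(78deg) - sin(78deg)*e12
Rotation angle theta = 2 * 78 = 156 degrees in the e12 plane (e1 -> e2).
The component perpendicular to the plane (e3) is invariant: v'_3 = v3 = 3.00
cos(156deg) = -0.9135, sin(156deg) = 0.4067
v'_1 = v1*cos(theta) - v2*sin(theta) = 3*(-0.9135) - 1*0.4067 = -3.15
v'_2 = v1*sin(theta) + v2*cos(theta) = 3*0.4067 + 1*(-0.9135) = 0.31
v' = -3.15*e1 + 0.31*e2 + 3.00*e3


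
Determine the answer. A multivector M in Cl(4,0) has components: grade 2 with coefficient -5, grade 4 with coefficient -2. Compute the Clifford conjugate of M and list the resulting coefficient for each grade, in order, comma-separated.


Clifford conjugate sign for grade k: (-1)^(k(k+1)/2)
Grade 2: (-1)^(2*3/2) = (-1)^3 = -1, coeff -5 -> 5
Grade 4: (-1)^(4*5/2) = (-1)^10 = 1, coeff -2 -> -2
Conjugated coefficients: 5, -2


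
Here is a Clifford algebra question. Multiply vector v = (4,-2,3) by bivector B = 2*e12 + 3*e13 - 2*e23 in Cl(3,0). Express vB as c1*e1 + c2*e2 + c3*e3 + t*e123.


vB has grade-1 (vector) and grade-3 (trivector) parts: vB = (v _| B) + (v ^ B).
Vector part <vB>_1:
  e1: -v2*b12 - v3*b13 = -(-2)*(2) - (3)*(3) = -5
  e2: v1*b12 - v3*b23 = (4)*(2) - (3)*(-2) = 14
  e3: v1*b13 + v2*b23 = (4)*(3) + (-2)*(-2) = 16
Trivector part <vB>_3:
  e123: v1*b23 - v2*b13 + v3*b12 = (4)*(-2) - (-2)*(3) + (3)*(2) = 4
vB = -5*e1 + 14*e2 + 16*e3 + 4*e123


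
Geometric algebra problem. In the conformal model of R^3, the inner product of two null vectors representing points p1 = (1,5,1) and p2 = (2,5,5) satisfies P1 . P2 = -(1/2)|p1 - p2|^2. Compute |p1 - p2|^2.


p1 - p2 = (-1, 0, -4)
|p1 - p2|^2 = (-1)^2 + 0^2 + (-4)^2
= 1 + 0 + 16
= 17


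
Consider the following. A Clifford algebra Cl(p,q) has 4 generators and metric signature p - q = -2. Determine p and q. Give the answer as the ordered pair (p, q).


We need p + q = 4 and p - q = -2.
Adding: 2p = 4 + (-2) = 2, so p = 1.
Then q = 4 - 1 = 3.
(p, q) = (1, 3)


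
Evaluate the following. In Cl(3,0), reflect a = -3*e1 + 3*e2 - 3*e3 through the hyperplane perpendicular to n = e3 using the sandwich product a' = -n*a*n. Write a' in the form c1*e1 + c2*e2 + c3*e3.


Reflection formula: a' = -n*a*n, with n = e3 (unit vector, n^2 = 1).
For reflection through hyperplane perp to e3:
The component along e3 flips sign, others stay.
a = (-3, 3, -3)
a' = (-3, 3, 3)
a' = -3*e1 + 3*e2 + 3*e3


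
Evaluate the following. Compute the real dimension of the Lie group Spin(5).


Spin(n) double-covers SO(n); both have Lie algebra so(n) of dimension n(n-1)/2.
n = 5
n(n-1) = 5 * 4 = 20
dim Spin(5) = 20/2 = 10


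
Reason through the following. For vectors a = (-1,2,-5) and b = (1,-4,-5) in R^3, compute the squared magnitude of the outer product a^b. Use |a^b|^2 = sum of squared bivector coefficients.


a wedge b = (a1*b2 - a2*b1)*e12 + (a1*b3 - a3*b1)*e13 + (a2*b3 - a3*b2)*e23
e12 coeff: (-1)*(-4) - 2*1 = 4 - 2 = 2
e13 coeff: (-1)*(-5) - (-5)*1 = 5 - (-5) = 10
e23 coeff: 2*(-5) - (-5)*(-4) = -10 - 20 = -30
|a wedge b|^2 = 2^2 + 10^2 + (-30)^2
= 4 + 100 + 900
= 1004


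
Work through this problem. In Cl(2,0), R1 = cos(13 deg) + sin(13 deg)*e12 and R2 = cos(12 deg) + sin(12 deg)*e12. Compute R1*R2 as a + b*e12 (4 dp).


Same-plane rotors commute and their half-angles add:
R1*R2 = cos(a1 + a2) + sin(a1 + a2)*e12.
a1 + a2 = 13 + 12 = 25 deg
cos(25 deg) = 0.9063
sin(25 deg) = 0.4226
R1*R2 = 0.9063 + 0.4226*e12


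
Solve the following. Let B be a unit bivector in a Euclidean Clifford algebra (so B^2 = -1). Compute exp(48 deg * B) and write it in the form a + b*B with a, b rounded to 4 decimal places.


For a unit bivector B with B^2 = -1, the exponential series gives
e^(theta*B) = cos(theta) + sin(theta)*B (the GA analogue of Euler's formula).
theta = 48 degrees = 0.837758 rad
cos(48 deg) = 0.6691
sin(48 deg) = 0.7431
exp(theta*B) = 0.6691 + 0.7431*B


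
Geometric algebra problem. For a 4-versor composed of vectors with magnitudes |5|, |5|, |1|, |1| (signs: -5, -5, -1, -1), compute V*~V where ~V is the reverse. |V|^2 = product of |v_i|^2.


Each vector v_i has |v_i|^2 = s_i^2
Squared scales: (-5)^2 = 25, (-5)^2 = 25, (-1)^2 = 1, (-1)^2 = 1
|V|^2 = 25 * 25 * 1 * 1
= 625


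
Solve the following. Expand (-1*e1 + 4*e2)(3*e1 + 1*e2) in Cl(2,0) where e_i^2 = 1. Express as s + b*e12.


Expand: (-1*e1 + 4*e2)(3*e1 + 1*e2)
= (-1)*3*e1e1 + (-1)*1*e1e2 + 4*3*e2e1 + 4*1*e2e2
Using e1^2 = e2^2 = 1, e2e1 = -e1e2:
Scalar part s = (-1)*3 + 4*1 = -3 + 4 = 1
Bivector part b = (-1)*1 - 4*3 = -1 - 12 = -13
uv = 1 - 13*e12


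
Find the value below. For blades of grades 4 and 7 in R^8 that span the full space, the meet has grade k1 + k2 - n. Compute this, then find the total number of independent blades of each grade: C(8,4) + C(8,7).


Meet grade = grade(A) + grade(B) - n
= 4 + 7 - 8 = 3
C(8,4) = 70
C(8,7) = 8
dim_A + dim_B = 70 + 8 = 78


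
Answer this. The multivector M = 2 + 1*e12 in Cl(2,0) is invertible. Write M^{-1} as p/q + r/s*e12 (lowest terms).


M = 2 + 1*e12, where e12^2 = -1.
Since M commutes with its reverse ~M = a - b*e12, M * ~M = a^2 - b^2*e12^2 = a^2 + b^2.
So M^{-1} = ~M / (a^2 + b^2) = (a - b*e12)/(a^2 + b^2).
a^2 + b^2 = 4 + 1 = 5
Scalar part = 2/5 = 2/5
Bivector coeff = -1/5 = -1/5
M^{-1} = 2/5 - 1/5*e12


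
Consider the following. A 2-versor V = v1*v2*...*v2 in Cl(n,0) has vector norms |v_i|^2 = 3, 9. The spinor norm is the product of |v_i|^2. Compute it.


Spinor norm N(V) = |v1|^2 * |v2|^2 * ... * |v2|^2
= 3 * 9
Running product: 3, 27
N(V) = 27


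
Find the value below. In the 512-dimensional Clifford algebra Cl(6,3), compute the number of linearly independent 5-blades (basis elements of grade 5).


Number of grade-k basis blades in Cl(p,q) with n = p + q is C(n, k).
n = 6 + 3 = 9
C(9, 5) = 9! / (5! * 4!)
= 362880 / (120 * 24)
= 126


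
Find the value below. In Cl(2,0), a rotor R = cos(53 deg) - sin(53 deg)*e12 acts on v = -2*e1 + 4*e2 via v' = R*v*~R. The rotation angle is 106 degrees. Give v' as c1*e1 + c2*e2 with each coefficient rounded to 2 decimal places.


Rotor R = cos(53deg) - sin(53deg)*e12
Rotation angle theta = 2 * 53 = 106 degrees
v' = R*v*~R rotates v by theta.
cos(106deg) = -0.2756, sin(106deg) = 0.9613
v'_1 = -2*cos(106deg) - 4*sin(106deg)
= -2*(-0.2756) - 4*0.9613
= -3.29
v'_2 = -2*sin(106deg) + 4*cos(106deg)
= -2*0.9613 + 4*(-0.2756)
= -3.03
v' = -3.29*e1 - 3.03*e2


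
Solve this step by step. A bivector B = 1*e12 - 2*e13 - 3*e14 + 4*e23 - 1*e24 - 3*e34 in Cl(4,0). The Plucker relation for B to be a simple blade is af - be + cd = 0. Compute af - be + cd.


Plucker relation: af - be + cd
a*f = 1*(-3) = -3
b*e = (-2)*(-1) = 2
c*d = (-3)*4 = -12
af - be + cd = -3 - 2 + (-12)
= -17


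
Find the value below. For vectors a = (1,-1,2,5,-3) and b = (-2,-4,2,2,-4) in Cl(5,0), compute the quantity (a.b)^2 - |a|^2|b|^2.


a . b = 1*(-2) + (-1)*(-4) + 2*2 + 5*2 + (-3)*(-4)
= -2 + 4 + 4 + 10 + 12 = 28
|a|^2 = 1^2 + (-1)^2 + 2^2 + 5^2 + (-3)^2 = 40
|b|^2 = (-2)^2 + (-4)^2 + 2^2 + 2^2 + (-4)^2 = 44
(a.b)^2 = 28^2 = 784
|a|^2 * |b|^2 = 40 * 44 = 1760
Result = 784 - 1760 = -976


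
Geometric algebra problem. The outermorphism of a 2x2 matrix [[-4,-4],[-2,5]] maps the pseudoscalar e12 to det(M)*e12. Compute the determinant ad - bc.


The outermorphism of a linear map f sends e1^e2 to f(e1)^f(e2).
f(e1) = -4*e1 - 2*e2
f(e2) = -4*e1 + 5*e2
f(e1) ^ f(e2) = (-4*e1 - 2*e2) ^ (-4*e1 + 5*e2)
= (-4)*5*e12 + (-2)*(-4)*e21
= (-20 - 8)*e12
= -28*e12
Coefficient = -28


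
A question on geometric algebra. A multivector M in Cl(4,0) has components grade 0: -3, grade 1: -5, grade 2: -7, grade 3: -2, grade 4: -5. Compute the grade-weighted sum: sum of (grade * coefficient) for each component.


Grade-weighted sum = sum of grade_k * coefficient_k
0*(-3) = 0
1*(-5) = -5
2*(-7) = -14
3*(-2) = -6
4*(-5) = -20
Total = 0 + (-5) + (-14) + (-6) + (-20) = -45


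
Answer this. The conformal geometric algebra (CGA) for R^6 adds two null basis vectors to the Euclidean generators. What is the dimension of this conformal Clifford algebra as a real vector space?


The conformal model of R^6 uses Cl(7,1): the 6 Euclidean generators plus two extra orthogonal generators e+ (e+^2 = +1) and e- (e-^2 = -1), from which the null vectors e0, einf are built.
Number of generators m = 6 + 2 = 8.
dim Cl(p,q) = 2^m = 2^8 = 256


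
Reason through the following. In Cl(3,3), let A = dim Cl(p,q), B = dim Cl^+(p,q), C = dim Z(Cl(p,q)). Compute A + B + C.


n = 3 + 3 = 6
Total dim = 2^6 = 64
Even subalgebra dim = 2^5 = 32
n is even, so center dim = 1
Sum = 64 + 32 + 1 = 97


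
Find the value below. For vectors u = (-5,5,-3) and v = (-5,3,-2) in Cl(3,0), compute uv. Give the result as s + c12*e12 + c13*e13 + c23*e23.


In Cl(3,0): e_i^2 = 1, e_ie_j = -e_je_i for i != j.
Scalar part = u . v = (-5)*(-5) + 5*3 + (-3)*(-2)
= 25 + 15 + 6 = 46
e12 coeff = (-5)*3 - 5*(-5) = -15 - (-25) = 10
e13 coeff = (-5)*(-2) - (-3)*(-5) = 10 - 15 = -5
e23 coeff = 5*(-2) - (-3)*3 = -10 - (-9) = -1
uv = 46 + 10*e12 - 5*e13 - 1*e23


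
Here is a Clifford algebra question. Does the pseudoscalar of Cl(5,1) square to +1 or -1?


The pseudoscalar I = e1...e_n (product of all n generators) of Cl(p,q) satisfies I^2 = (-1)^(q + n(n-1)/2).
p = 5, q = 1, n = p + q = 6
n(n-1)/2 = 6 * 5 / 2 = 15
Exponent = q + n(n-1)/2 = 1 + 15 = 16
I^2 = (-1)^16 = +1


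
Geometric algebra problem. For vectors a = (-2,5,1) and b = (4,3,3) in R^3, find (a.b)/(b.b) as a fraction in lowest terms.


Projection coefficient = (a . b) / (b . b)
a . b = (-2)*4 + 5*3 + 1*3
= -8 + 15 + 3 = 10
b . b = 4^2 + 3^2 + 3^2
= 16 + 9 + 9 = 34
Coefficient = 10/34
In lowest terms: 5/17


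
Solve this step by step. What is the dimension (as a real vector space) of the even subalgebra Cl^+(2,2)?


Even subalgebra dimension = 2^(n-1)
n = 2 + 2 = 4
2^(4 - 1) = 2^3 = 8
Verification: sum of C(4,k) for even k = 1 + 6 + 1 = 8
Result = 8


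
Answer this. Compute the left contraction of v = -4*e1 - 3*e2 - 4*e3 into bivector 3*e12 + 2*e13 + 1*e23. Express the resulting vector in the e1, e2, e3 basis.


Left contraction v _| B = <vB>_1 (grade-1 part of the geometric product vB).
Using e1_|e12 = e2, e2_|e12 = -e1, e1_|e13 = e3, e3_|e13 = -e1, e2_|e23 = e3, e3_|e23 = -e2:
e1 coeff: -v2*b12 - v3*b13 = -(-3)*(3) - (-4)*(2) = 17
e2 coeff: v1*b12 - v3*b23 = (-4)*(3) - (-4)*(1) = -8
e3 coeff: v1*b13 + v2*b23 = (-4)*(2) + (-3)*(1) = -11
v _| B = 17*e1 - 8*e2 - 11*e3


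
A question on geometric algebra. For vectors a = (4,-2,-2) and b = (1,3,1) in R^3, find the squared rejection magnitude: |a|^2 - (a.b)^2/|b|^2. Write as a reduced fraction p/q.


|a|^2 = 4^2 + (-2)^2 + (-2)^2 = 24
|b|^2 = 1^2 + 3^2 + 1^2 = 11
a . b = 4*1 + (-2)*3 + (-2)*1 = -4
(a.b)^2 = (-4)^2 = 16
|rej|^2 = 24 - 16/11
= (264 - 16)/11
= 248/11
In lowest terms: 248/11


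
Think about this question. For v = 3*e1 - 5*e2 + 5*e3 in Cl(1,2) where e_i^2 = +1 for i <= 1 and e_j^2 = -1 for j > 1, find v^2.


v^2 = sum of c_i^2 * e_i^2
Positive signature terms (e_i^2 = +1): 3^2 = 9
Negative signature terms (e_j^2 = -1): (-5)^2 + 5^2 = 50
v^2 = 9 - 50 = -41


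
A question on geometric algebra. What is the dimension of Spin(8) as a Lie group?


Spin(n) double-covers SO(n); both have Lie algebra so(n) of dimension n(n-1)/2.
n = 8
n(n-1) = 8 * 7 = 56
dim Spin(8) = 56/2 = 28


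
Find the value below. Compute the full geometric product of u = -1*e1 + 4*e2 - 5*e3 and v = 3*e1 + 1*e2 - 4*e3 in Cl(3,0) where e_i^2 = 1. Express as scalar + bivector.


In Cl(3,0): e_i^2 = 1, e_ie_j = -e_je_i for i != j.
Scalar part = u . v = (-1)*3 + 4*1 + (-5)*(-4)
= -3 + 4 + 20 = 21
e12 coeff = (-1)*1 - 4*3 = -1 - 12 = -13
e13 coeff = (-1)*(-4) - (-5)*3 = 4 - (-15) = 19
e23 coeff = 4*(-4) - (-5)*1 = -16 - (-5) = -11
uv = 21 - 13*e12 + 19*e13 - 11*e23


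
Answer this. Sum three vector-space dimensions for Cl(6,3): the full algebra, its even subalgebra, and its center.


n = 6 + 3 = 9
Total dim = 2^9 = 512
Even subalgebra dim = 2^8 = 256
n is odd, so center dim = 2
Sum = 512 + 256 + 2 = 770


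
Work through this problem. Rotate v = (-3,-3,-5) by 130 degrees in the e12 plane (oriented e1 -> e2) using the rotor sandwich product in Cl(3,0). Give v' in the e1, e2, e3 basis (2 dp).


Rotor R = cos(65deg) - sin(65deg)*e12
Rotation angle theta = 2 * 65 = 130 degrees in the e12 plane (e1 -> e2).
The component perpendicular to the plane (e3) is invariant: v'_3 = v3 = -5.00
cos(130deg) = -0.6428, sin(130deg) = 0.7660
v'_1 = v1*cos(theta) - v2*sin(theta) = -3*(-0.6428) - (-3)*0.7660 = 4.23
v'_2 = v1*sin(theta) + v2*cos(theta) = -3*0.7660 + (-3)*(-0.6428) = -0.37
v' = 4.23*e1 - 0.37*e2 - 5.00*e3


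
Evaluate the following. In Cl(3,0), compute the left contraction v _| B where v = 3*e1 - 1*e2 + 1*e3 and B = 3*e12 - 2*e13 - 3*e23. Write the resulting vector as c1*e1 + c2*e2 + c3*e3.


Left contraction v _| B = <vB>_1 (grade-1 part of the geometric product vB).
Using e1_|e12 = e2, e2_|e12 = -e1, e1_|e13 = e3, e3_|e13 = -e1, e2_|e23 = e3, e3_|e23 = -e2:
e1 coeff: -v2*b12 - v3*b13 = -(-1)*(3) - (1)*(-2) = 5
e2 coeff: v1*b12 - v3*b23 = (3)*(3) - (1)*(-3) = 12
e3 coeff: v1*b13 + v2*b23 = (3)*(-2) + (-1)*(-3) = -3
v _| B = 5*e1 + 12*e2 - 3*e3


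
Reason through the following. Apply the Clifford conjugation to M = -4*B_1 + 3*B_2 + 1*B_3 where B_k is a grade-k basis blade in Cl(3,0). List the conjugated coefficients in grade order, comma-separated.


Clifford conjugate sign for grade k: (-1)^(k(k+1)/2)
Grade 1: (-1)^(1*2/2) = (-1)^1 = -1, coeff -4 -> 4
Grade 2: (-1)^(2*3/2) = (-1)^3 = -1, coeff 3 -> -3
Grade 3: (-1)^(3*4/2) = (-1)^6 = 1, coeff 1 -> 1
Conjugated coefficients: 4, -3, 1


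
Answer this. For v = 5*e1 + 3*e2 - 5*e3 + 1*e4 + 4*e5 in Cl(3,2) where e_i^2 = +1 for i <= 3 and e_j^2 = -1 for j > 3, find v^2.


v^2 = sum of c_i^2 * e_i^2
Positive signature terms (e_i^2 = +1): 5^2 + 3^2 + (-5)^2 = 59
Negative signature terms (e_j^2 = -1): 1^2 + 4^2 = 17
v^2 = 59 - 17 = 42


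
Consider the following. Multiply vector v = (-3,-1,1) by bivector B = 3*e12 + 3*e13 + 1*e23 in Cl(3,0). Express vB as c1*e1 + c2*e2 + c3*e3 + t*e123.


vB has grade-1 (vector) and grade-3 (trivector) parts: vB = (v _| B) + (v ^ B).
Vector part <vB>_1:
  e1: -v2*b12 - v3*b13 = -(-1)*(3) - (1)*(3) = 0
  e2: v1*b12 - v3*b23 = (-3)*(3) - (1)*(1) = -10
  e3: v1*b13 + v2*b23 = (-3)*(3) + (-1)*(1) = -10
Trivector part <vB>_3:
  e123: v1*b23 - v2*b13 + v3*b12 = (-3)*(1) - (-1)*(3) + (1)*(3) = 3
vB = 0*e1 - 10*e2 - 10*e3 + 3*e123


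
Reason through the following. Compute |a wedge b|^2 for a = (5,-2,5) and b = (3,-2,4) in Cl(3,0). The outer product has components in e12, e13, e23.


a wedge b = (a1*b2 - a2*b1)*e12 + (a1*b3 - a3*b1)*e13 + (a2*b3 - a3*b2)*e23
e12 coeff: 5*(-2) - (-2)*3 = -10 - (-6) = -4
e13 coeff: 5*4 - 5*3 = 20 - 15 = 5
e23 coeff: (-2)*4 - 5*(-2) = -8 - (-10) = 2
|a wedge b|^2 = (-4)^2 + 5^2 + 2^2
= 16 + 25 + 4
= 45


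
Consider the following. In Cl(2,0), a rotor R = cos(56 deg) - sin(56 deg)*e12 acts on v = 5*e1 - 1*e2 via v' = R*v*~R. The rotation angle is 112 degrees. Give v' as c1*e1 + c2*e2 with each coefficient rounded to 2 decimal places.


Rotor R = cos(56deg) - sin(56deg)*e12
Rotation angle theta = 2 * 56 = 112 degrees
v' = R*v*~R rotates v by theta.
cos(112deg) = -0.3746, sin(112deg) = 0.9272
v'_1 = 5*cos(112deg) - (-1)*sin(112deg)
= 5*(-0.3746) - (-1)*0.9272
= -0.95
v'_2 = 5*sin(112deg) + (-1)*cos(112deg)
= 5*0.9272 + (-1)*(-0.3746)
= 5.01
v' = -0.95*e1 + 5.01*e2


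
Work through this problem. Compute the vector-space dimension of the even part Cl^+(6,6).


Even subalgebra dimension = 2^(n-1)
n = 6 + 6 = 12
2^(12 - 1) = 2^11 = 2048
Verification: sum of C(12,k) for even k = 1 + 66 + 495 + 924 + 495 + 66 + 1 = 2048
Result = 2048


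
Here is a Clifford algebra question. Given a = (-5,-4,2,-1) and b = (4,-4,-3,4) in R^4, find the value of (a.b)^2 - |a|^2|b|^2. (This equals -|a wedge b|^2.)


a . b = (-5)*4 + (-4)*(-4) + 2*(-3) + (-1)*4
= -20 + 16 + (-6) + (-4) = -14
|a|^2 = (-5)^2 + (-4)^2 + 2^2 + (-1)^2 = 46
|b|^2 = 4^2 + (-4)^2 + (-3)^2 + 4^2 = 57
(a.b)^2 = (-14)^2 = 196
|a|^2 * |b|^2 = 46 * 57 = 2622
Result = 196 - 2622 = -2426


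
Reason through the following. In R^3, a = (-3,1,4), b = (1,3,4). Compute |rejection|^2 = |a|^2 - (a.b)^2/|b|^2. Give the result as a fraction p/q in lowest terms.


|a|^2 = (-3)^2 + 1^2 + 4^2 = 26
|b|^2 = 1^2 + 3^2 + 4^2 = 26
a . b = (-3)*1 + 1*3 + 4*4 = 16
(a.b)^2 = 16^2 = 256
|rej|^2 = 26 - 256/26
= (676 - 256)/26
= 420/26
In lowest terms: 210/13


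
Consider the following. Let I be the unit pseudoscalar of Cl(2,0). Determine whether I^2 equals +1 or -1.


The pseudoscalar I = e1...e_n (product of all n generators) of Cl(p,q) satisfies I^2 = (-1)^(q + n(n-1)/2).
p = 2, q = 0, n = p + q = 2
n(n-1)/2 = 2 * 1 / 2 = 1
Exponent = q + n(n-1)/2 = 0 + 1 = 1
I^2 = (-1)^1 = -1


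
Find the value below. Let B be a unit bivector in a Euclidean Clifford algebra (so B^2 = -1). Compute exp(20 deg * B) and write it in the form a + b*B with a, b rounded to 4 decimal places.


For a unit bivector B with B^2 = -1, the exponential series gives
e^(theta*B) = cos(theta) + sin(theta)*B (the GA analogue of Euler's formula).
theta = 20 degrees = 0.349066 rad
cos(20 deg) = 0.9397
sin(20 deg) = 0.3420
exp(theta*B) = 0.9397 + 0.3420*B


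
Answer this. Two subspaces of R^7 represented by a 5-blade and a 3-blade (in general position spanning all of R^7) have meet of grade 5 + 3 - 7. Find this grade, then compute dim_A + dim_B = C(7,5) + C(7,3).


Meet grade = grade(A) + grade(B) - n
= 5 + 3 - 7 = 1
C(7,5) = 21
C(7,3) = 35
dim_A + dim_B = 21 + 35 = 56


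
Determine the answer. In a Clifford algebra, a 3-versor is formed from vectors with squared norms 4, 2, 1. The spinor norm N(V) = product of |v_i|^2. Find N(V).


Spinor norm N(V) = |v1|^2 * |v2|^2 * ... * |v3|^2
= 4 * 2 * 1
Running product: 4, 8, 8
N(V) = 8


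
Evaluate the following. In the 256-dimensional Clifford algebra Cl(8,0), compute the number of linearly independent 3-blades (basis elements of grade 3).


Number of grade-k basis blades in Cl(p,q) with n = p + q is C(n, k).
n = 8 + 0 = 8
C(8, 3) = 8! / (3! * 5!)
= 40320 / (6 * 120)
= 56


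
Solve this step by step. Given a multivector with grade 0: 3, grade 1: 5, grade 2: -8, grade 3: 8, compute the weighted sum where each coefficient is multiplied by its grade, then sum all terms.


Grade-weighted sum = sum of grade_k * coefficient_k
0*3 = 0
1*5 = 5
2*(-8) = -16
3*8 = 24
Total = 0 + 5 + (-16) + 24 = 13


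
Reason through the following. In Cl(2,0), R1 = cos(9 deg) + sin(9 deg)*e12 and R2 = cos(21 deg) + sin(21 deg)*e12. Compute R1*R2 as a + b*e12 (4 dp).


Same-plane rotors commute and their half-angles add:
R1*R2 = cos(a1 + a2) + sin(a1 + a2)*e12.
a1 + a2 = 9 + 21 = 30 deg
cos(30 deg) = 0.8660
sin(30 deg) = 0.5000
R1*R2 = 0.8660 + 0.5000*e12


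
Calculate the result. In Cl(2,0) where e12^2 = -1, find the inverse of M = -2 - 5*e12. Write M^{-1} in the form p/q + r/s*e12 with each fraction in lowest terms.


M = -2 - 5*e12, where e12^2 = -1.
Since M commutes with its reverse ~M = a - b*e12, M * ~M = a^2 - b^2*e12^2 = a^2 + b^2.
So M^{-1} = ~M / (a^2 + b^2) = (a - b*e12)/(a^2 + b^2).
a^2 + b^2 = 4 + 25 = 29
Scalar part = -2/29 = -2/29
Bivector coeff = 5/29 = 5/29
M^{-1} = -2/29 + 5/29*e12


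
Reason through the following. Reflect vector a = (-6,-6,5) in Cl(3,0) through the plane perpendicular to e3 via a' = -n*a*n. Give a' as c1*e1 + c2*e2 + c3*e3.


Reflection formula: a' = -n*a*n, with n = e3 (unit vector, n^2 = 1).
For reflection through hyperplane perp to e3:
The component along e3 flips sign, others stay.
a = (-6, -6, 5)
a' = (-6, -6, -5)
a' = -6*e1 - 6*e2 - 5*e3


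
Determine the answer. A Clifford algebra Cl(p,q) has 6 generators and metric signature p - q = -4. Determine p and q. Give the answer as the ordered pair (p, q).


We need p + q = 6 and p - q = -4.
Adding: 2p = 6 + (-4) = 2, so p = 1.
Then q = 6 - 1 = 5.
(p, q) = (1, 5)


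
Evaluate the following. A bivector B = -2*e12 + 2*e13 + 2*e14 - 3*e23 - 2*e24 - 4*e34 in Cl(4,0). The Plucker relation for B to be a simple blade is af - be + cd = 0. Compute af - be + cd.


Plucker relation: af - be + cd
a*f = (-2)*(-4) = 8
b*e = 2*(-2) = -4
c*d = 2*(-3) = -6
af - be + cd = 8 - (-4) + (-6)
= 6


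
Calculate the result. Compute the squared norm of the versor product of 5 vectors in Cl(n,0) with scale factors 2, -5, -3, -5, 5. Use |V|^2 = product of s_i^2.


Each vector v_i has |v_i|^2 = s_i^2
Squared scales: 2^2 = 4, (-5)^2 = 25, (-3)^2 = 9, (-5)^2 = 25, 5^2 = 25
|V|^2 = 4 * 25 * 9 * 25 * 25
= 562500


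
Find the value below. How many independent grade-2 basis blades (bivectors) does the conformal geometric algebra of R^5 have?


The conformal model of R^5 uses Cl(6,1) with m = 5 + 2 = 7 generators.
Number of grade-2 blades = C(m, 2) = C(7, 2)
= 7*6/2 = 21


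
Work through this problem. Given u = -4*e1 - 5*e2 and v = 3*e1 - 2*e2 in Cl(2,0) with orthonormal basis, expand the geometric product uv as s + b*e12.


Expand: (-4*e1 - 5*e2)(3*e1 - 2*e2)
= (-4)*3*e1e1 + (-4)*(-2)*e1e2 + (-5)*3*e2e1 + (-5)*(-2)*e2e2
Using e1^2 = e2^2 = 1, e2e1 = -e1e2:
Scalar part s = (-4)*3 + (-5)*(-2) = -12 + 10 = -2
Bivector part b = (-4)*(-2) - (-5)*3 = 8 - (-15) = 23
uv = -2 + 23*e12


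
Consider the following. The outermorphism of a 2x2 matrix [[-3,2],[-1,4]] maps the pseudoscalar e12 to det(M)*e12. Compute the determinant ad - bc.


The outermorphism of a linear map f sends e1^e2 to f(e1)^f(e2).
f(e1) = -3*e1 - 1*e2
f(e2) = 2*e1 + 4*e2
f(e1) ^ f(e2) = (-3*e1 - 1*e2) ^ (2*e1 + 4*e2)
= (-3)*4*e12 + (-1)*2*e21
= (-12 - (-2))*e12
= -10*e12
Coefficient = -10


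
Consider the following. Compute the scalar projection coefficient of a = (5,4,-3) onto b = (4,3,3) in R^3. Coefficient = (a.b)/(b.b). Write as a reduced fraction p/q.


Projection coefficient = (a . b) / (b . b)
a . b = 5*4 + 4*3 + (-3)*3
= 20 + 12 + (-9) = 23
b . b = 4^2 + 3^2 + 3^2
= 16 + 9 + 9 = 34
Coefficient = 23/34
In lowest terms: 23/34


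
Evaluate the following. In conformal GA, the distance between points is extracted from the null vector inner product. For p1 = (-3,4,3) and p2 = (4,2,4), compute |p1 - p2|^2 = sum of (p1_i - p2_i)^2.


p1 - p2 = (-7, 2, -1)
|p1 - p2|^2 = (-7)^2 + 2^2 + (-1)^2
= 49 + 4 + 1
= 54


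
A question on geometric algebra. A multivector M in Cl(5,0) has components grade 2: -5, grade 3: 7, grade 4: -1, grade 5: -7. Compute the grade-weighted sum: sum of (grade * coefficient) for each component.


Grade-weighted sum = sum of grade_k * coefficient_k
2*(-5) = -10
3*7 = 21
4*(-1) = -4
5*(-7) = -35
Total = -10 + 21 + (-4) + (-35) = -28


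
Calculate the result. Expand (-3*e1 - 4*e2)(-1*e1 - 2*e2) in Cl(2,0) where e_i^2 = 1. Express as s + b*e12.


Expand: (-3*e1 - 4*e2)(-1*e1 - 2*e2)
= (-3)*(-1)*e1e1 + (-3)*(-2)*e1e2 + (-4)*(-1)*e2e1 + (-4)*(-2)*e2e2
Using e1^2 = e2^2 = 1, e2e1 = -e1e2:
Scalar part s = (-3)*(-1) + (-4)*(-2) = 3 + 8 = 11
Bivector part b = (-3)*(-2) - (-4)*(-1) = 6 - 4 = 2
uv = 11 + 2*e12


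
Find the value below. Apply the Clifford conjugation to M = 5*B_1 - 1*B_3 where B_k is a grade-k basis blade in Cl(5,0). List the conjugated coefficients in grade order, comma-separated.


Clifford conjugate sign for grade k: (-1)^(k(k+1)/2)
Grade 1: (-1)^(1*2/2) = (-1)^1 = -1, coeff 5 -> -5
Grade 3: (-1)^(3*4/2) = (-1)^6 = 1, coeff -1 -> -1
Conjugated coefficients: -5, -1


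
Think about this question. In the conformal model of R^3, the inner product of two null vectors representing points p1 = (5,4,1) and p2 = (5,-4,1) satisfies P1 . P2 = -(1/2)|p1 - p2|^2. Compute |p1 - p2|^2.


p1 - p2 = (0, 8, 0)
|p1 - p2|^2 = 0^2 + 8^2 + 0^2
= 0 + 64 + 0
= 64


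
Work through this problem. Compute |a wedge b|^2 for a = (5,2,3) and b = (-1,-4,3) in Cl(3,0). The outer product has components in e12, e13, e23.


a wedge b = (a1*b2 - a2*b1)*e12 + (a1*b3 - a3*b1)*e13 + (a2*b3 - a3*b2)*e23
e12 coeff: 5*(-4) - 2*(-1) = -20 - (-2) = -18
e13 coeff: 5*3 - 3*(-1) = 15 - (-3) = 18
e23 coeff: 2*3 - 3*(-4) = 6 - (-12) = 18
|a wedge b|^2 = (-18)^2 + 18^2 + 18^2
= 324 + 324 + 324
= 972


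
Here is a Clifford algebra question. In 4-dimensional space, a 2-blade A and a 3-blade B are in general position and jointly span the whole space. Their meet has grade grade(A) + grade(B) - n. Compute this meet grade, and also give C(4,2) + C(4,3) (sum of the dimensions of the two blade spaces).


Meet grade = grade(A) + grade(B) - n
= 2 + 3 - 4 = 1
C(4,2) = 6
C(4,3) = 4
dim_A + dim_B = 6 + 4 = 10


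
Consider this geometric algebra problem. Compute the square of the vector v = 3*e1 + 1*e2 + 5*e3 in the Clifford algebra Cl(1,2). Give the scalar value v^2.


v^2 = sum of c_i^2 * e_i^2
Positive signature terms (e_i^2 = +1): 3^2 = 9
Negative signature terms (e_j^2 = -1): 1^2 + 5^2 = 26
v^2 = 9 - 26 = -17


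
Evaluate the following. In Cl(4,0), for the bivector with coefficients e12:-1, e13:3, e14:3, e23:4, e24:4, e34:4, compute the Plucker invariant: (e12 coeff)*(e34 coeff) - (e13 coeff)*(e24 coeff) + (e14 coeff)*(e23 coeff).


Plucker relation: af - be + cd
a*f = (-1)*4 = -4
b*e = 3*4 = 12
c*d = 3*4 = 12
af - be + cd = -4 - 12 + 12
= -4


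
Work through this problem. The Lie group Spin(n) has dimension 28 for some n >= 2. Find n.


dim Spin(n) = dim so(n) = n(n-1)/2.
Solve n(n-1)/2 = 28, i.e. n^2 - n - 56 = 0.
Discriminant = 1 + 8*28 = 225
n = (1 + sqrt(225))/2 = (1 + 15)/2 = 8


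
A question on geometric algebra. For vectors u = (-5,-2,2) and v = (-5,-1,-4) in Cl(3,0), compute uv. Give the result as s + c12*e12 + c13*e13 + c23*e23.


In Cl(3,0): e_i^2 = 1, e_ie_j = -e_je_i for i != j.
Scalar part = u . v = (-5)*(-5) + (-2)*(-1) + 2*(-4)
= 25 + 2 + (-8) = 19
e12 coeff = (-5)*(-1) - (-2)*(-5) = 5 - 10 = -5
e13 coeff = (-5)*(-4) - 2*(-5) = 20 - (-10) = 30
e23 coeff = (-2)*(-4) - 2*(-1) = 8 - (-2) = 10
uv = 19 - 5*e12 + 30*e13 + 10*e23


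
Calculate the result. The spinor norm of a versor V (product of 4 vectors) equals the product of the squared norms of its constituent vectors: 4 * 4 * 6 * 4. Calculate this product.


Spinor norm N(V) = |v1|^2 * |v2|^2 * ... * |v4|^2
= 4 * 4 * 6 * 4
Running product: 4, 16, 96, 384
N(V) = 384


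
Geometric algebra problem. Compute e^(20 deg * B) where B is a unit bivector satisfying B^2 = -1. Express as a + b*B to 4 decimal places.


For a unit bivector B with B^2 = -1, the exponential series gives
e^(theta*B) = cos(theta) + sin(theta)*B (the GA analogue of Euler's formula).
theta = 20 degrees = 0.349066 rad
cos(20 deg) = 0.9397
sin(20 deg) = 0.3420
exp(theta*B) = 0.9397 + 0.3420*B


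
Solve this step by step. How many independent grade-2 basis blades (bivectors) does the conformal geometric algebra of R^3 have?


The conformal model of R^3 uses Cl(4,1) with m = 3 + 2 = 5 generators.
Number of grade-2 blades = C(m, 2) = C(5, 2)
= 5*4/2 = 10


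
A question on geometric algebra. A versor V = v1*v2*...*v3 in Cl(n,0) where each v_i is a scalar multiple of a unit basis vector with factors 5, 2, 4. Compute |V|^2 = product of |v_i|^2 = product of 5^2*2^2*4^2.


Each vector v_i has |v_i|^2 = s_i^2
Squared scales: 5^2 = 25, 2^2 = 4, 4^2 = 16
|V|^2 = 25 * 4 * 16
= 1600


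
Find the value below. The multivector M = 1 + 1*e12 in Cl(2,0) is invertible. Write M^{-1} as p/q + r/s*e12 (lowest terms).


M = 1 + 1*e12, where e12^2 = -1.
Since M commutes with its reverse ~M = a - b*e12, M * ~M = a^2 - b^2*e12^2 = a^2 + b^2.
So M^{-1} = ~M / (a^2 + b^2) = (a - b*e12)/(a^2 + b^2).
a^2 + b^2 = 1 + 1 = 2
Scalar part = 1/2 = 1/2
Bivector coeff = -1/2 = -1/2
M^{-1} = 1/2 - 1/2*e12


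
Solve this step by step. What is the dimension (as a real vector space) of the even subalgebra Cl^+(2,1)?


Even subalgebra dimension = 2^(n-1)
n = 2 + 1 = 3
2^(3 - 1) = 2^2 = 4
Verification: sum of C(3,k) for even k = 1 + 3 = 4
Result = 4


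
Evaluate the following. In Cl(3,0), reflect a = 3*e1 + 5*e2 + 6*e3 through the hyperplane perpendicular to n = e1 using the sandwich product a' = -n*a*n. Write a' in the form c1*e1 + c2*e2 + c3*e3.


Reflection formula: a' = -n*a*n, with n = e1 (unit vector, n^2 = 1).
For reflection through hyperplane perp to e1:
The component along e1 flips sign, others stay.
a = (3, 5, 6)
a' = (-3, 5, 6)
a' = -3*e1 + 5*e2 + 6*e3


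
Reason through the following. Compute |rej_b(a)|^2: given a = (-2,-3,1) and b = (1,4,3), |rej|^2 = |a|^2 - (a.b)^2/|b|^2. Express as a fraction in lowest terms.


|a|^2 = (-2)^2 + (-3)^2 + 1^2 = 14
|b|^2 = 1^2 + 4^2 + 3^2 = 26
a . b = (-2)*1 + (-3)*4 + 1*3 = -11
(a.b)^2 = (-11)^2 = 121
|rej|^2 = 14 - 121/26
= (364 - 121)/26
= 243/26
In lowest terms: 243/26


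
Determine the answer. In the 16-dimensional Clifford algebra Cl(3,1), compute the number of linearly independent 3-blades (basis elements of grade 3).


Number of grade-k basis blades in Cl(p,q) with n = p + q is C(n, k).
n = 3 + 1 = 4
C(4, 3) = 4! / (3! * 1!)
= 24 / (6 * 1)
= 4


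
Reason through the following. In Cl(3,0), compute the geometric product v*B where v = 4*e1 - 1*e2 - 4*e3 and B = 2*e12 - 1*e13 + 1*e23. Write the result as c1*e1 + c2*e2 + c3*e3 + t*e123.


vB has grade-1 (vector) and grade-3 (trivector) parts: vB = (v _| B) + (v ^ B).
Vector part <vB>_1:
  e1: -v2*b12 - v3*b13 = -(-1)*(2) - (-4)*(-1) = -2
  e2: v1*b12 - v3*b23 = (4)*(2) - (-4)*(1) = 12
  e3: v1*b13 + v2*b23 = (4)*(-1) + (-1)*(1) = -5
Trivector part <vB>_3:
  e123: v1*b23 - v2*b13 + v3*b12 = (4)*(1) - (-1)*(-1) + (-4)*(2) = -5
vB = -2*e1 + 12*e2 - 5*e3 - 5*e123


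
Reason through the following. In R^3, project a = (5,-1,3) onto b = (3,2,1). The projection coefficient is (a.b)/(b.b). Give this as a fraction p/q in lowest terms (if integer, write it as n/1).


Projection coefficient = (a . b) / (b . b)
a . b = 5*3 + (-1)*2 + 3*1
= 15 + (-2) + 3 = 16
b . b = 3^2 + 2^2 + 1^2
= 9 + 4 + 1 = 14
Coefficient = 16/14
In lowest terms: 8/7


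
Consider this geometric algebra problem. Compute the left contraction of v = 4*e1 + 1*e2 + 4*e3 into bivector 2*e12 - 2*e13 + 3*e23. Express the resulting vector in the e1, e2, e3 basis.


Left contraction v _| B = <vB>_1 (grade-1 part of the geometric product vB).
Using e1_|e12 = e2, e2_|e12 = -e1, e1_|e13 = e3, e3_|e13 = -e1, e2_|e23 = e3, e3_|e23 = -e2:
e1 coeff: -v2*b12 - v3*b13 = -(1)*(2) - (4)*(-2) = 6
e2 coeff: v1*b12 - v3*b23 = (4)*(2) - (4)*(3) = -4
e3 coeff: v1*b13 + v2*b23 = (4)*(-2) + (1)*(3) = -5
v _| B = 6*e1 - 4*e2 - 5*e3


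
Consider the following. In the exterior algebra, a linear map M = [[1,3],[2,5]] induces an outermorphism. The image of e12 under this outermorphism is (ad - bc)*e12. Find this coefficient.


The outermorphism of a linear map f sends e1^e2 to f(e1)^f(e2).
f(e1) = 1*e1 + 2*e2
f(e2) = 3*e1 + 5*e2
f(e1) ^ f(e2) = (1*e1 + 2*e2) ^ (3*e1 + 5*e2)
= 1*5*e12 + 2*3*e21
= (5 - 6)*e12
= -1*e12
Coefficient = -1


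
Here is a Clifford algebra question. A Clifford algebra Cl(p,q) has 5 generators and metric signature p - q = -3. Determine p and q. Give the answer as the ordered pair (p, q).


We need p + q = 5 and p - q = -3.
Adding: 2p = 5 + (-3) = 2, so p = 1.
Then q = 5 - 1 = 4.
(p, q) = (1, 4)


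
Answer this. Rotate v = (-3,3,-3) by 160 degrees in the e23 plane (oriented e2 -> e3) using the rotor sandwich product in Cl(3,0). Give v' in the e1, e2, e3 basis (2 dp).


Rotor R = cos(80deg) - sin(80deg)*e23
Rotation angle theta = 2 * 80 = 160 degrees in the e23 plane (e2 -> e3).
The component perpendicular to the plane (e1) is invariant: v'_1 = v1 = -3.00
cos(160deg) = -0.9397, sin(160deg) = 0.3420
v'_2 = v2*cos(theta) - v3*sin(theta) = 3*(-0.9397) - (-3)*0.3420 = -1.79
v'_3 = v2*sin(theta) + v3*cos(theta) = 3*0.3420 + (-3)*(-0.9397) = 3.85
v' = -3.00*e1 - 1.79*e2 + 3.85*e3


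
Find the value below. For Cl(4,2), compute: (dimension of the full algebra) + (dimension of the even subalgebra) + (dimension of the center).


n = 4 + 2 = 6
Total dim = 2^6 = 64
Even subalgebra dim = 2^5 = 32
n is even, so center dim = 1
Sum = 64 + 32 + 1 = 97


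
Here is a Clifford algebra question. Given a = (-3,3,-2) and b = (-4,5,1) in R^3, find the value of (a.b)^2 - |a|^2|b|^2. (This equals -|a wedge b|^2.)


a . b = (-3)*(-4) + 3*5 + (-2)*1
= 12 + 15 + (-2) = 25
|a|^2 = (-3)^2 + 3^2 + (-2)^2 = 22
|b|^2 = (-4)^2 + 5^2 + 1^2 = 42
(a.b)^2 = 25^2 = 625
|a|^2 * |b|^2 = 22 * 42 = 924
Result = 625 - 924 = -299


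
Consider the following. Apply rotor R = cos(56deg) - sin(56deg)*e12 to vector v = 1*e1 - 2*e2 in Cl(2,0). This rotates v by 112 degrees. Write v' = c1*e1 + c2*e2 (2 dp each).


Rotor R = cos(56deg) - sin(56deg)*e12
Rotation angle theta = 2 * 56 = 112 degrees
v' = R*v*~R rotates v by theta.
cos(112deg) = -0.3746, sin(112deg) = 0.9272
v'_1 = 1*cos(112deg) - (-2)*sin(112deg)
= 1*(-0.3746) - (-2)*0.9272
= 1.48
v'_2 = 1*sin(112deg) + (-2)*cos(112deg)
= 1*0.9272 + (-2)*(-0.3746)
= 1.68
v' = 1.48*e1 + 1.68*e2


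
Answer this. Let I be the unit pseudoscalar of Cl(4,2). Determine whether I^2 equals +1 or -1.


The pseudoscalar I = e1...e_n (product of all n generators) of Cl(p,q) satisfies I^2 = (-1)^(q + n(n-1)/2).
p = 4, q = 2, n = p + q = 6
n(n-1)/2 = 6 * 5 / 2 = 15
Exponent = q + n(n-1)/2 = 2 + 15 = 17
I^2 = (-1)^17 = -1


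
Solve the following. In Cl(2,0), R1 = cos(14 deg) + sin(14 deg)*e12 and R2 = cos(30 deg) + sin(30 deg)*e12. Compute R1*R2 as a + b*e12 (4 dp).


Same-plane rotors commute and their half-angles add:
R1*R2 = cos(a1 + a2) + sin(a1 + a2)*e12.
a1 + a2 = 14 + 30 = 44 deg
cos(44 deg) = 0.7193
sin(44 deg) = 0.6947
R1*R2 = 0.7193 + 0.6947*e12


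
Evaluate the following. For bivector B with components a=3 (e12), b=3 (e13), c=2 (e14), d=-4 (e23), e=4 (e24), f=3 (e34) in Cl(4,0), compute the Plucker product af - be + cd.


Plucker relation: af - be + cd
a*f = 3*3 = 9
b*e = 3*4 = 12
c*d = 2*(-4) = -8
af - be + cd = 9 - 12 + (-8)
= -11


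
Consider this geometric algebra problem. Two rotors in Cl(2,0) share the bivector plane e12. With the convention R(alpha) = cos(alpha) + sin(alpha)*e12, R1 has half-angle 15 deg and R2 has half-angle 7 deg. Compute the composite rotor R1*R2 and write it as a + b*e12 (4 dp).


Same-plane rotors commute and their half-angles add:
R1*R2 = cos(a1 + a2) + sin(a1 + a2)*e12.
a1 + a2 = 15 + 7 = 22 deg
cos(22 deg) = 0.9272
sin(22 deg) = 0.3746
R1*R2 = 0.9272 + 0.3746*e12


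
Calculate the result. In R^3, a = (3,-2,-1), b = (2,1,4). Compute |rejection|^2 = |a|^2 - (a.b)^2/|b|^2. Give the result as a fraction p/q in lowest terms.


|a|^2 = 3^2 + (-2)^2 + (-1)^2 = 14
|b|^2 = 2^2 + 1^2 + 4^2 = 21
a . b = 3*2 + (-2)*1 + (-1)*4 = 0
(a.b)^2 = 0^2 = 0
|rej|^2 = 14 - 0/21
= (294 - 0)/21
= 294/21
In lowest terms: 14/1


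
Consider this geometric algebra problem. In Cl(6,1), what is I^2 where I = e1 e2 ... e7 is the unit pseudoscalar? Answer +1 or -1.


The pseudoscalar I = e1...e_n (product of all n generators) of Cl(p,q) satisfies I^2 = (-1)^(q + n(n-1)/2).
p = 6, q = 1, n = p + q = 7
n(n-1)/2 = 7 * 6 / 2 = 21
Exponent = q + n(n-1)/2 = 1 + 21 = 22
I^2 = (-1)^22 = +1
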